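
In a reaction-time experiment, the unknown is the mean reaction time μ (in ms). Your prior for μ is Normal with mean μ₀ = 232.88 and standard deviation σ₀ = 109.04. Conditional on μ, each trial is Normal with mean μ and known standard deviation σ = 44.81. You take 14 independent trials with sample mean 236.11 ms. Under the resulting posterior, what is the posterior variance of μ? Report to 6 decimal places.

141.714525

For Normal data with known variance σ², a Normal(μ₀, σ₀²) prior on μ is conjugate. Posterior precision = 1/σ₀² + n/σ²; posterior mean is the precision-weighted average of μ₀ and x̄.
σ₀² = 109.04² = 11889.7216, σ² = 44.81² = 2007.9361; σ² + n·σ₀² = 2007.9361 + 14·11889.7216 = 168464.0385.
Posterior precision = 1/σ₀² + n/σ² = 1/11889.7216 + 14/2007.9361 = (σ² + n·σ₀²)/(σ₀²σ²) = 168464.0385/(11889.7216·2007.9361); posterior variance σₙ² = σ₀²σ²/(σ² + n·σ₀²) = 11889.7216·2007.9361/168464.0385 = 141.714525.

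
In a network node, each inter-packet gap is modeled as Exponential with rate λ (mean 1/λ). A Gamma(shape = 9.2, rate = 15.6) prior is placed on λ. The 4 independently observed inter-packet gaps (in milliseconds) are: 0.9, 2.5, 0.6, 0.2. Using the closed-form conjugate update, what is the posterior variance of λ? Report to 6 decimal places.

With a Gamma(shape α, rate β) prior on the exponential rate λ, the posterior after n observations with total T = Σxᵢ is Gamma(α+n, β+T).
Sum of observations T = 4.2 milliseconds; n = 4.
Posterior: Gamma(9.2+4, 15.6+4.2) = Gamma(13.2, 19.8).
Var = α/β² = 0.033670.

0.033670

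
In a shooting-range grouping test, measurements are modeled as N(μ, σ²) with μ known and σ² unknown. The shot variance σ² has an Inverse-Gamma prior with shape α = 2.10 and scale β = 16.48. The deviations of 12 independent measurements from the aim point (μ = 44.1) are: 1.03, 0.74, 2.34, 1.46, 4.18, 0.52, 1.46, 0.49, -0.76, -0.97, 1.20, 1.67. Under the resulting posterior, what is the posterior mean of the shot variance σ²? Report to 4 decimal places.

With known mean μ and an Inverse-Gamma(α, β) prior on σ², the Normal likelihood is conjugate: posterior is Inv-Gamma(α + n/2, β + Σ(xᵢ−μ)²/2).
Σ(xᵢ−μ)² = (1.03)² + (0.74)² + (2.34)² + (1.46)² + (4.18)² + (0.52)² + (1.46)² + (0.49)² + (-0.76)² + (-0.97)² + (1.20)² + (1.67)² = 35.0776.
Posterior: Inv-Gamma(2.10 + 12/2, 16.48 + 35.0776/2) = Inv-Gamma(8.10, 34.01880).
E[σ²|data] = β/(α−1) = 34.01880/7.10 = 4.7914.

4.7914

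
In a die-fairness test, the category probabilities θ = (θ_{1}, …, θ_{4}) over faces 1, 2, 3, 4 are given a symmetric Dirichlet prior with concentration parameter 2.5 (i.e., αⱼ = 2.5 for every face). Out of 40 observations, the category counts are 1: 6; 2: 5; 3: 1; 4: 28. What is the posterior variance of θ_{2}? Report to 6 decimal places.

The Dirichlet prior is conjugate to the Multinomial likelihood: each posterior αⱼ = prior αⱼ + observed count nⱼ.
Posterior concentration: (8.5, 7.5, 3.5, 30.5), total = 50.0.
Var[θ_j] = α_j(Σα−α_j)/((Σα)²(Σα+1)) = 7.5·42.5/(50.0²·51.0) = 0.002500.

0.002500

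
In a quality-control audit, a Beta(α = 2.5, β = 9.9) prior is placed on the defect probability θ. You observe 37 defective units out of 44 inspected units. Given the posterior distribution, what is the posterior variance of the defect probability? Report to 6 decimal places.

0.003656

The Beta prior is conjugate to a Binomial/Bernoulli likelihood; the update adds successes to α and failures to β.
Posterior: Beta(α+k, β+n−k) = Beta(2.5+37, 9.9+7) = Beta(39.5, 16.9).
Var = αβ/((α+β)²(α+β+1)) = 39.5·16.9/(56.4²·57.4) = 0.003656.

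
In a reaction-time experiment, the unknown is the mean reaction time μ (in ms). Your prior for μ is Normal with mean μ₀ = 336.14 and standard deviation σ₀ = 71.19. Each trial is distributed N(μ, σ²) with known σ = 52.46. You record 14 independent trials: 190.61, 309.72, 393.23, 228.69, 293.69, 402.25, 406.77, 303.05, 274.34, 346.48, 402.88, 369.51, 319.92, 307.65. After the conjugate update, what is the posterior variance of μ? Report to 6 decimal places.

189.235176

For Normal data with known variance σ², a Normal(μ₀, σ₀²) prior on μ is conjugate. Posterior precision = 1/σ₀² + n/σ²; posterior mean is the precision-weighted average of μ₀ and x̄.
σ₀² = 71.19² = 5068.0161, σ² = 52.46² = 2752.0516; σ² + n·σ₀² = 2752.0516 + 14·5068.0161 = 73704.277.
Posterior precision = 1/σ₀² + n/σ² = 1/5068.0161 + 14/2752.0516 = (σ² + n·σ₀²)/(σ₀²σ²) = 73704.277/(5068.0161·2752.0516); posterior variance σₙ² = σ₀²σ²/(σ² + n·σ₀²) = 5068.0161·2752.0516/73704.277 = 189.235176.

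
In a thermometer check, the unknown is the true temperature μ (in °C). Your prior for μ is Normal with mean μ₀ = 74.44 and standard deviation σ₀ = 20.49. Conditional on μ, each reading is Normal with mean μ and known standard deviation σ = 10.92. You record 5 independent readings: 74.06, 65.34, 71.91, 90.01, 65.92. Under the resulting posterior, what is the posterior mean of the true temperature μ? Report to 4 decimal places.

73.5013

For Normal data with known variance σ², a Normal(μ₀, σ₀²) prior on μ is conjugate. Posterior precision = 1/σ₀² + n/σ²; posterior mean is the precision-weighted average of μ₀ and x̄.
Σxᵢ = 74.06 + 65.34 + 71.91 + 90.01 + 65.92 = 367.24, so n·x̄ = 367.24.
σ₀² = 20.49² = 419.8401, σ² = 10.92² = 119.2464; σ² + n·σ₀² = 119.2464 + 5·419.8401 = 2218.4469.
Posterior mean = (μ₀/σ₀² + n·x̄/σ²)/(1/σ₀² + n/σ²) = (σ²·μ₀ + σ₀²·n·x̄)/(σ² + n·σ₀²) = (119.2464·74.44 + 419.8401·367.24)/2218.4469 = 163058.78034/2218.4469 = 73.5013.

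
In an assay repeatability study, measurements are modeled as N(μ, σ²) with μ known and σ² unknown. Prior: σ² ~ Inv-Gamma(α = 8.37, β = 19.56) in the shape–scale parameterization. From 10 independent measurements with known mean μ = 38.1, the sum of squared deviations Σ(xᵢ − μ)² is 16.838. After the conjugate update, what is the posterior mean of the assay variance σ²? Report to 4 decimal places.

With known mean μ and an Inverse-Gamma(α, β) prior on σ², the Normal likelihood is conjugate: posterior is Inv-Gamma(α + n/2, β + Σ(xᵢ−μ)²/2).
Posterior: Inv-Gamma(8.37 + 10/2, 19.56 + 16.838/2) = Inv-Gamma(13.37, 27.9790).
E[σ²|data] = β/(α−1) = 27.9790/12.37 = 2.2618.

2.2618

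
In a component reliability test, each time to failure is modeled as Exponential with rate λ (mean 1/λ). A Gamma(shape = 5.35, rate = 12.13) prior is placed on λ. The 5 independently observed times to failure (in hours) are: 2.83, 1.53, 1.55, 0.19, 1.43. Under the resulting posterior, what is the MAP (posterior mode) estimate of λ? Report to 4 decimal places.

With a Gamma(shape α, rate β) prior on the exponential rate λ, the posterior after n observations with total T = Σxᵢ is Gamma(α+n, β+T).
Sum of observations T = 7.53 hours; n = 5.
Posterior: Gamma(5.35+5, 12.13+7.53) = Gamma(10.35, 19.66).
Mode = (α−1)/β = 0.4756.

0.4756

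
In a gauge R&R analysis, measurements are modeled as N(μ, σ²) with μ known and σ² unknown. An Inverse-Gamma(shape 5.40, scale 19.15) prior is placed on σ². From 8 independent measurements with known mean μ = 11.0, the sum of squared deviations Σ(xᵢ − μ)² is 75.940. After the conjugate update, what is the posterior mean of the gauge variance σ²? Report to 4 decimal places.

6.8000

With known mean μ and an Inverse-Gamma(α, β) prior on σ², the Normal likelihood is conjugate: posterior is Inv-Gamma(α + n/2, β + Σ(xᵢ−μ)²/2).
Posterior: Inv-Gamma(5.40 + 8/2, 19.15 + 75.940/2) = Inv-Gamma(9.40, 57.1200).
E[σ²|data] = β/(α−1) = 57.1200/8.40 = 6.8000.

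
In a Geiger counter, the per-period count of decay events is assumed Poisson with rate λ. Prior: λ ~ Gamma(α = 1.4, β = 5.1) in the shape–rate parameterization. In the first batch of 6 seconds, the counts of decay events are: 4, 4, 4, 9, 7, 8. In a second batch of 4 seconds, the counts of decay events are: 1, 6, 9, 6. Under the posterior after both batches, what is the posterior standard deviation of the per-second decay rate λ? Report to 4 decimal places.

With a Gamma(shape α, rate β) prior, the Poisson likelihood is conjugate: the posterior is Gamma(α + ΣXᵢ, β + n).
Batch 1: sum of counts S = 36 over n = 6 seconds.
After batch 1: Gamma(α+S, β+n) = Gamma(1.4+36, 5.1+6) = Gamma(37.4, 11.1).
Batch 2: sum of counts S = 22 over n = 4 seconds.
After batch 2: Gamma(α+S, β+n) = Gamma(37.4+22, 11.1+4) = Gamma(59.4, 15.1).
SD = √α/β = √59.4/15.1 = 0.5104.

0.5104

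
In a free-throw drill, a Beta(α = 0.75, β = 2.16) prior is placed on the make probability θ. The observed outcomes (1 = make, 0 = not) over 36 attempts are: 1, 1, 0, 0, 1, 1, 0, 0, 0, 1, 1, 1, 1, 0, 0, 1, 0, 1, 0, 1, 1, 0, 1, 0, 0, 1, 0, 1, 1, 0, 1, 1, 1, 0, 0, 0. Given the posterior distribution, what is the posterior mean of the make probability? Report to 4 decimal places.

The Beta prior is conjugate to a Binomial/Bernoulli likelihood; the update adds successes to α and failures to β.
Posterior: Beta(α+k, β+n−k) = Beta(0.75+19, 2.16+17) = Beta(19.75, 19.16).
Posterior mean = α/(α+β) = 19.75/38.91 = 0.5076.

0.5076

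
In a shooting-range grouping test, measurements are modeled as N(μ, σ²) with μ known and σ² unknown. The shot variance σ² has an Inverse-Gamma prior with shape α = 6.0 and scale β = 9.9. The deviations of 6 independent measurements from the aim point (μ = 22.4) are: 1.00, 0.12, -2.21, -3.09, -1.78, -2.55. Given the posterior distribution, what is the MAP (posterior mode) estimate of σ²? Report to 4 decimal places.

With known mean μ and an Inverse-Gamma(α, β) prior on σ², the Normal likelihood is conjugate: posterior is Inv-Gamma(α + n/2, β + Σ(xᵢ−μ)²/2).
Σ(xᵢ−μ)² = (1.00)² + (0.12)² + (-2.21)² + (-3.09)² + (-1.78)² + (-2.55)² = 25.1175.
Posterior: Inv-Gamma(6.0 + 6/2, 9.9 + 25.1175/2) = Inv-Gamma(9.00, 22.45875).
Mode = β/(α+1) = 22.45875/10.00 = 2.2459.

2.2459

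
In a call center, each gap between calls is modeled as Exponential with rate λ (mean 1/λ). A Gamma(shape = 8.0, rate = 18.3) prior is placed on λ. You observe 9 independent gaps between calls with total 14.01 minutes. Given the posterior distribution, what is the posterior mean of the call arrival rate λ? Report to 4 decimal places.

0.5262

With a Gamma(shape α, rate β) prior on the exponential rate λ, the posterior after n observations with total T = Σxᵢ is Gamma(α+n, β+T).
Posterior: Gamma(8.0+9, 18.3+14.01) = Gamma(17.0, 32.31).
Posterior mean of λ = α/β = 17.0/32.31 = 0.5262.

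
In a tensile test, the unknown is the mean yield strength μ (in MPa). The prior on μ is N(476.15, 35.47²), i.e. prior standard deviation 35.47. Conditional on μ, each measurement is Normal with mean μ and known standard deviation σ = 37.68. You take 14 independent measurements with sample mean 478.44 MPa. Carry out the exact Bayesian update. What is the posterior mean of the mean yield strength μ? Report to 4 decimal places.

478.2692

For Normal data with known variance σ², a Normal(μ₀, σ₀²) prior on μ is conjugate. Posterior precision = 1/σ₀² + n/σ²; posterior mean is the precision-weighted average of μ₀ and x̄.
n·x̄ = 14·478.44 = 6698.16.
σ₀² = 35.47² = 1258.1209, σ² = 37.68² = 1419.7824; σ² + n·σ₀² = 1419.7824 + 14·1258.1209 = 19033.475.
Posterior mean = (μ₀/σ₀² + n·x̄/σ²)/(1/σ₀² + n/σ²) = (σ²·μ₀ + σ₀²·n·x̄)/(σ² + n·σ₀²) = (1419.7824·476.15 + 1258.1209·6698.16)/19033.475 = 9103124.477304/19033.475 = 478.2692.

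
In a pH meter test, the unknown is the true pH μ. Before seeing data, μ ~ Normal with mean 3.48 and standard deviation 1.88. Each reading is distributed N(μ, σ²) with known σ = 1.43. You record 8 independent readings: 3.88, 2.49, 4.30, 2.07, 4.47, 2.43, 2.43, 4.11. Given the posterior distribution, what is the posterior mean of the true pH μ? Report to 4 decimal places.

3.2865

For Normal data with known variance σ², a Normal(μ₀, σ₀²) prior on μ is conjugate. Posterior precision = 1/σ₀² + n/σ²; posterior mean is the precision-weighted average of μ₀ and x̄.
Σxᵢ = 3.88 + 2.49 + 4.30 + 2.07 + 4.47 + 2.43 + 2.43 + 4.11 = 26.18, so n·x̄ = 26.18.
σ₀² = 1.88² = 3.5344, σ² = 1.43² = 2.0449; σ² + n·σ₀² = 2.0449 + 8·3.5344 = 30.3201.
Posterior mean = (μ₀/σ₀² + n·x̄/σ²)/(1/σ₀² + n/σ²) = (σ²·μ₀ + σ₀²·n·x̄)/(σ² + n·σ₀²) = (2.0449·3.48 + 3.5344·26.18)/30.3201 = 99.646844/30.3201 = 3.2865.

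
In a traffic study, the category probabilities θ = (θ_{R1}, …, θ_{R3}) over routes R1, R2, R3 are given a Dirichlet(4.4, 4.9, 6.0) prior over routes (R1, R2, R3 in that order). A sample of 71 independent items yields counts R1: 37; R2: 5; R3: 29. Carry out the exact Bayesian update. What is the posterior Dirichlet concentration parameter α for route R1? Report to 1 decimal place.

41.4

The Dirichlet prior is conjugate to the Multinomial likelihood: each posterior αⱼ = prior αⱼ + observed count nⱼ.
Posterior concentration: (41.4, 9.9, 35.0), total = 86.3.
α_{R1} = 4.4 + 37 = 41.4.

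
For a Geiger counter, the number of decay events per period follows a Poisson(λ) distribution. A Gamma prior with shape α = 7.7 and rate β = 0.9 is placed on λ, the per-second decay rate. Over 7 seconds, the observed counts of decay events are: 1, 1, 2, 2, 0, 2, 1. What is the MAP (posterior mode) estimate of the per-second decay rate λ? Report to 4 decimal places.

1.9873

With a Gamma(shape α, rate β) prior, the Poisson likelihood is conjugate: the posterior is Gamma(α + ΣXᵢ, β + n).
Sum of counts S = 9 over n = 7 seconds.
Posterior: Gamma(α+S, β+n) = Gamma(7.7+9, 0.9+7) = Gamma(16.7, 7.9).
Mode of Gamma(α,β) for α≥1 is (α−1)/β = 15.7/7.9 = 1.9873.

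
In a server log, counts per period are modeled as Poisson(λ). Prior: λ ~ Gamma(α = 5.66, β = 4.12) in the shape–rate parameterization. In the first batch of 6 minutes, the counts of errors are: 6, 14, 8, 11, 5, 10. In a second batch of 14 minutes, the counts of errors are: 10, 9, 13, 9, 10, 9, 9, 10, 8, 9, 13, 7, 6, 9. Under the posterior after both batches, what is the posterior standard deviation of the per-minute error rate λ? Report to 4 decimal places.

0.5725

With a Gamma(shape α, rate β) prior, the Poisson likelihood is conjugate: the posterior is Gamma(α + ΣXᵢ, β + n).
Batch 1: sum of counts S = 54 over n = 6 minutes.
After batch 1: Gamma(α+S, β+n) = Gamma(5.66+54, 4.12+6) = Gamma(59.66, 10.12).
Batch 2: sum of counts S = 131 over n = 14 minutes.
After batch 2: Gamma(α+S, β+n) = Gamma(59.66+131, 10.12+14) = Gamma(190.66, 24.12).
SD = √α/β = √190.66/24.12 = 0.5725.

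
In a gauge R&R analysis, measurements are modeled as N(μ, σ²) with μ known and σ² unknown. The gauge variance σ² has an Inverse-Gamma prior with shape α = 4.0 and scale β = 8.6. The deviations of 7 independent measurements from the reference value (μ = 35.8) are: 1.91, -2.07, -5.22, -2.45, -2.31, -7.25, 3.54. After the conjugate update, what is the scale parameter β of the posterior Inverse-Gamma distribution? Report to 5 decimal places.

64.40705

With known mean μ and an Inverse-Gamma(α, β) prior on σ², the Normal likelihood is conjugate: posterior is Inv-Gamma(α + n/2, β + Σ(xᵢ−μ)²/2).
Σ(xᵢ−μ)² = (1.91)² + (-2.07)² + (-5.22)² + (-2.45)² + (-2.31)² + (-7.25)² + (3.54)² = 111.6141.
Posterior: Inv-Gamma(4.0 + 7/2, 8.6 + 111.6141/2) = Inv-Gamma(7.50, 64.40705).
Posterior β = 64.40705.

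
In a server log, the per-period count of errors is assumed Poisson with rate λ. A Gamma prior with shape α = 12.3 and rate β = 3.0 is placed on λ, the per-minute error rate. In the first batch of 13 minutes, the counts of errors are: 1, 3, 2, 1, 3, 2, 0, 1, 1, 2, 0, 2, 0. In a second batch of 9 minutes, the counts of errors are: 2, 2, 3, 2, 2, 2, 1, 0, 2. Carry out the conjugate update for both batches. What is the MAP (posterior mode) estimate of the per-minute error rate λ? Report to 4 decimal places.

1.8120

With a Gamma(shape α, rate β) prior, the Poisson likelihood is conjugate: the posterior is Gamma(α + ΣXᵢ, β + n).
Batch 1: sum of counts S = 18 over n = 13 minutes.
After batch 1: Gamma(α+S, β+n) = Gamma(12.3+18, 3.0+13) = Gamma(30.3, 16.0).
Batch 2: sum of counts S = 16 over n = 9 minutes.
After batch 2: Gamma(α+S, β+n) = Gamma(30.3+16, 16.0+9) = Gamma(46.3, 25.0).
Mode of Gamma(α,β) for α≥1 is (α−1)/β = 45.3/25.0 = 1.8120.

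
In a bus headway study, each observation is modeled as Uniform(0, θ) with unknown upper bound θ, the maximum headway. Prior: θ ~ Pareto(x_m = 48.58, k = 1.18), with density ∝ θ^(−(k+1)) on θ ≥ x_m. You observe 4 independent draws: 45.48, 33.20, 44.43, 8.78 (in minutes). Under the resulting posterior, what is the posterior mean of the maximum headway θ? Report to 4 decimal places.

A Pareto(scale x_m, shape k) prior on the upper bound θ of Uniform(0, θ) is conjugate: posterior is Pareto(max(x_m, max xᵢ), k + n).
Sample maximum = 45.48; prior scale x_m = 48.58 → posterior scale = max = 48.58.
Posterior shape = 1.18 + 4 = 5.18.
E[θ|data] = k·x_m/(k−1) = 5.18·48.58/4.18 = 60.2020.

60.2020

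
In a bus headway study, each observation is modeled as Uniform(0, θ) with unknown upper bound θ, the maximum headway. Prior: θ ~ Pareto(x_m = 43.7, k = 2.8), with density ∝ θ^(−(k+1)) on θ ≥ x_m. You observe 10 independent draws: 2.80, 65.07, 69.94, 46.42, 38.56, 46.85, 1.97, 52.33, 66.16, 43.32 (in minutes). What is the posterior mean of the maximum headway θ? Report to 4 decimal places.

A Pareto(scale x_m, shape k) prior on the upper bound θ of Uniform(0, θ) is conjugate: posterior is Pareto(max(x_m, max xᵢ), k + n).
Sample maximum = 69.94; prior scale x_m = 43.7 → posterior scale = max = 69.94.
Posterior shape = 2.8 + 10 = 12.8.
E[θ|data] = k·x_m/(k−1) = 12.8·69.94/11.8 = 75.8671.

75.8671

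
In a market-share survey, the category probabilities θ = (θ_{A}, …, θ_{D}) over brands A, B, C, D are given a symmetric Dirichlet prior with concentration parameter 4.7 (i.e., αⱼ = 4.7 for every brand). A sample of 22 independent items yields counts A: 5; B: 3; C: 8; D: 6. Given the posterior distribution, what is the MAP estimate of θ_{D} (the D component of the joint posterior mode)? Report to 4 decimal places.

The Dirichlet prior is conjugate to the Multinomial likelihood: each posterior αⱼ = prior αⱼ + observed count nⱼ.
Posterior concentration: (9.7, 7.7, 12.7, 10.7), total = 40.8.
Joint mode component: (α_{D}−1)/(Σα−K) = 9.7/36.8 = 0.2636.

0.2636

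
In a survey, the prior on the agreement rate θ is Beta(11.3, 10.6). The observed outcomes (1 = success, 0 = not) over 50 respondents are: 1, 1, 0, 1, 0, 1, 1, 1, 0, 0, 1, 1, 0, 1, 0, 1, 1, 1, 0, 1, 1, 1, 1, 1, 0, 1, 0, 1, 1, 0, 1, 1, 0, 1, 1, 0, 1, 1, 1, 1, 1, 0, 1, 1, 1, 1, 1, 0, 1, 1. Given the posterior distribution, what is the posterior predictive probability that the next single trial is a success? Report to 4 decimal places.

0.6579

The Beta prior is conjugate to a Binomial/Bernoulli likelihood; the update adds successes to α and failures to β.
Posterior: Beta(α+k, β+n−k) = Beta(11.3+36, 10.6+14) = Beta(47.3, 24.6).
For a single future Bernoulli trial, P(success | data) = α/(α+β) = 0.6579.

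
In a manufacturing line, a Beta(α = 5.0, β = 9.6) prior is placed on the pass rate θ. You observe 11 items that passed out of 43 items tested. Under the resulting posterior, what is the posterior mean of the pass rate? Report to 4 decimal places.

0.2778

The Beta prior is conjugate to a Binomial/Bernoulli likelihood; the update adds successes to α and failures to β.
Posterior: Beta(α+k, β+n−k) = Beta(5.0+11, 9.6+32) = Beta(16.0, 41.6).
Posterior mean = α/(α+β) = 16.0/57.6 = 0.2778.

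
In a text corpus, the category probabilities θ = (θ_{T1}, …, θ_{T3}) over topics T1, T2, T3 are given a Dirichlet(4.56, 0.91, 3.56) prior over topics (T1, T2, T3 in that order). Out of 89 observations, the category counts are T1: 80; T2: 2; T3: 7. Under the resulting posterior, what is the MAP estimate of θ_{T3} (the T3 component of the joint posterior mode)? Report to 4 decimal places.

0.1006

The Dirichlet prior is conjugate to the Multinomial likelihood: each posterior αⱼ = prior αⱼ + observed count nⱼ.
Posterior concentration: (84.56, 2.91, 10.56), total = 98.03.
Joint mode component: (α_{T3}−1)/(Σα−K) = 9.56/95.03 = 0.1006.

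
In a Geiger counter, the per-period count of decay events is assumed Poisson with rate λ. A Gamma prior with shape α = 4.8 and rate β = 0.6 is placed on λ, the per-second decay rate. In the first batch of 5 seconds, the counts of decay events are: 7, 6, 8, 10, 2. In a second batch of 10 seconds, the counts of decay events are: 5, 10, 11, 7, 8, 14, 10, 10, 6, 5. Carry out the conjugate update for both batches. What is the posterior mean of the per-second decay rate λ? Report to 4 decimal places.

With a Gamma(shape α, rate β) prior, the Poisson likelihood is conjugate: the posterior is Gamma(α + ΣXᵢ, β + n).
Batch 1: sum of counts S = 33 over n = 5 seconds.
After batch 1: Gamma(α+S, β+n) = Gamma(4.8+33, 0.6+5) = Gamma(37.8, 5.6).
Batch 2: sum of counts S = 86 over n = 10 seconds.
After batch 2: Gamma(α+S, β+n) = Gamma(37.8+86, 5.6+10) = Gamma(123.8, 15.6).
Posterior mean = α/β = 123.8/15.6 = 7.9359.

7.9359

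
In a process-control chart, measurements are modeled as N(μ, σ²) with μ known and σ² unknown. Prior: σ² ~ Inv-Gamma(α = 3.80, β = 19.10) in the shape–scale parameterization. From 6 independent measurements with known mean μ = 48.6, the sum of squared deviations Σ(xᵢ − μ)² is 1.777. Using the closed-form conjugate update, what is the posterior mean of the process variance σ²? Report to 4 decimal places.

3.4463

With known mean μ and an Inverse-Gamma(α, β) prior on σ², the Normal likelihood is conjugate: posterior is Inv-Gamma(α + n/2, β + Σ(xᵢ−μ)²/2).
Posterior: Inv-Gamma(3.80 + 6/2, 19.10 + 1.777/2) = Inv-Gamma(6.80, 19.9885).
E[σ²|data] = β/(α−1) = 19.9885/5.80 = 3.4463.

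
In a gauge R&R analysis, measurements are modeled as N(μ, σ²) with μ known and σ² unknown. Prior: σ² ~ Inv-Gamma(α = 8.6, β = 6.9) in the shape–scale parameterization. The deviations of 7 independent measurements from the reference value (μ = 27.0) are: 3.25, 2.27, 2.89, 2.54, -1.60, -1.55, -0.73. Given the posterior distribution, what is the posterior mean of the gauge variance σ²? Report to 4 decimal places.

2.2439

With known mean μ and an Inverse-Gamma(α, β) prior on σ², the Normal likelihood is conjugate: posterior is Inv-Gamma(α + n/2, β + Σ(xᵢ−μ)²/2).
Σ(xᵢ−μ)² = (3.25)² + (2.27)² + (2.89)² + (2.54)² + (-1.60)² + (-1.55)² + (-0.73)² = 36.0145.
Posterior: Inv-Gamma(8.6 + 7/2, 6.9 + 36.0145/2) = Inv-Gamma(12.10, 24.90725).
E[σ²|data] = β/(α−1) = 24.90725/11.10 = 2.2439.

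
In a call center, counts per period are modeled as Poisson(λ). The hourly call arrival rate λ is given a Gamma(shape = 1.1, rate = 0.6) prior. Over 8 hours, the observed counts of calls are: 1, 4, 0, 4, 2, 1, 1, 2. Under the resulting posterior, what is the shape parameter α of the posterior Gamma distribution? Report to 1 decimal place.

16.1

With a Gamma(shape α, rate β) prior, the Poisson likelihood is conjugate: the posterior is Gamma(α + ΣXᵢ, β + n).
Sum of counts S = 15 over n = 8 hours.
Posterior: Gamma(α+S, β+n) = Gamma(1.1+15, 0.6+8) = Gamma(16.1, 8.6).
Posterior α = 16.1.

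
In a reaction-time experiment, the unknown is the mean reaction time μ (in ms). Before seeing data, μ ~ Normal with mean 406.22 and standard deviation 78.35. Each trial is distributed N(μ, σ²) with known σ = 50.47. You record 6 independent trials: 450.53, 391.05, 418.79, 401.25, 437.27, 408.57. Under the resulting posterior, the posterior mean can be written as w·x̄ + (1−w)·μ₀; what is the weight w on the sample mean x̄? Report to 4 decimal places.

0.9353

For Normal data with known variance σ², a Normal(μ₀, σ₀²) prior on μ is conjugate. Posterior precision = 1/σ₀² + n/σ²; posterior mean is the precision-weighted average of μ₀ and x̄.
σ₀² = 78.35² = 6138.7225, σ² = 50.47² = 2547.2209. Prior precision 1/σ₀² = 1/6138.7225; data precision n/σ² = 6/2547.2209.
w = (n/σ²)/(1/σ₀² + n/σ²) = n·σ₀²/(σ² + n·σ₀²) = 6·6138.7225/(2547.2209 + 6·6138.7225) = 36832.335/39379.5559 = 0.9353.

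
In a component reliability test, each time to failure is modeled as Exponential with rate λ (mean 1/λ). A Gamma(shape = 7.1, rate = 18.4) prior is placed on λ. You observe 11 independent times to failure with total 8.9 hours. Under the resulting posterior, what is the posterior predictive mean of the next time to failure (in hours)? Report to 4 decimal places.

1.5965

With a Gamma(shape α, rate β) prior on the exponential rate λ, the posterior after n observations with total T = Σxᵢ is Gamma(α+n, β+T).
Posterior: Gamma(7.1+11, 18.4+8.9) = Gamma(18.1, 27.3).
The predictive distribution for the next observation is Lomax; its mean is β/(α−1) = 27.3/17.1 = 1.5965.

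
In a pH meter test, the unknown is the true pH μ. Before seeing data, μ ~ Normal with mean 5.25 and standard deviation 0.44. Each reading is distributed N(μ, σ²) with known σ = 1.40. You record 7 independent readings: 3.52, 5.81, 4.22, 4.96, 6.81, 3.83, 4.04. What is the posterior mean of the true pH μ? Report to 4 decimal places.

5.0421

For Normal data with known variance σ², a Normal(μ₀, σ₀²) prior on μ is conjugate. Posterior precision = 1/σ₀² + n/σ²; posterior mean is the precision-weighted average of μ₀ and x̄.
Σxᵢ = 3.52 + 5.81 + 4.22 + 4.96 + 6.81 + 3.83 + 4.04 = 33.19, so n·x̄ = 33.19.
σ₀² = 0.44² = 0.1936, σ² = 1.40² = 1.96; σ² + n·σ₀² = 1.96 + 7·0.1936 = 3.3152.
Posterior mean = (μ₀/σ₀² + n·x̄/σ²)/(1/σ₀² + n/σ²) = (σ²·μ₀ + σ₀²·n·x̄)/(σ² + n·σ₀²) = (1.96·5.25 + 0.1936·33.19)/3.3152 = 16.715584/3.3152 = 5.0421.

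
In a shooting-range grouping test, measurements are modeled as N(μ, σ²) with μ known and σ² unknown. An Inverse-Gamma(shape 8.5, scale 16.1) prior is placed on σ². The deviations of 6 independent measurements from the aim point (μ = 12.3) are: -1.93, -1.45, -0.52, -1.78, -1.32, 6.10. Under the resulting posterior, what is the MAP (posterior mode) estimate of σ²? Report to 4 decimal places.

3.2167

With known mean μ and an Inverse-Gamma(α, β) prior on σ², the Normal likelihood is conjugate: posterior is Inv-Gamma(α + n/2, β + Σ(xᵢ−μ)²/2).
Σ(xᵢ−μ)² = (-1.93)² + (-1.45)² + (-0.52)² + (-1.78)² + (-1.32)² + (6.10)² = 48.2186.
Posterior: Inv-Gamma(8.5 + 6/2, 16.1 + 48.2186/2) = Inv-Gamma(11.50, 40.20930).
Mode = β/(α+1) = 40.20930/12.50 = 3.2167.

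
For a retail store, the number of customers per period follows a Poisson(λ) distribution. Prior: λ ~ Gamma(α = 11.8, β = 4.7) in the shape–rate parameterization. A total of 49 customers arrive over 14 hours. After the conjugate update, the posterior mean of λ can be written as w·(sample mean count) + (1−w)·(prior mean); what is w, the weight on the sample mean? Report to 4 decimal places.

With a Gamma(shape α, rate β) prior, the Poisson likelihood is conjugate: the posterior is Gamma(α + ΣXᵢ, β + n).
Posterior mean = (α₀+S)/(β₀+n) = [n/(β₀+n)]·(S/n) + [β₀/(β₀+n)]·(α₀/β₀), so only n and β₀ enter the weight.
Weight on data w = n/(β₀+n) = 14/(4.7+14) = 14/18.7 = 0.7487.

0.7487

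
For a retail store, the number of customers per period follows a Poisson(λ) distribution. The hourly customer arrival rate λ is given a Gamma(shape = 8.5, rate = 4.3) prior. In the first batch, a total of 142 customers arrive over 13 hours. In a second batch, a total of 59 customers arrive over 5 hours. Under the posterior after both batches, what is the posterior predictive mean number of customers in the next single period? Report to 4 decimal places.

With a Gamma(shape α, rate β) prior, the Poisson likelihood is conjugate: the posterior is Gamma(α + ΣXᵢ, β + n).
After batch 1: Gamma(α+S, β+n) = Gamma(8.5+142, 4.3+13) = Gamma(150.5, 17.3).
After batch 2: Gamma(α+S, β+n) = Gamma(150.5+59, 17.3+5) = Gamma(209.5, 22.3).
The predictive distribution for one future period is NegBinom with mean α/β = 9.3946.

9.3946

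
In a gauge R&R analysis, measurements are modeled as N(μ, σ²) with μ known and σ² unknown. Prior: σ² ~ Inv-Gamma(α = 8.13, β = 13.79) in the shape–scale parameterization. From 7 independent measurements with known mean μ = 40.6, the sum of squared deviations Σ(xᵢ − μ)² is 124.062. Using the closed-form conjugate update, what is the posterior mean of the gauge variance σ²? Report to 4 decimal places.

With known mean μ and an Inverse-Gamma(α, β) prior on σ², the Normal likelihood is conjugate: posterior is Inv-Gamma(α + n/2, β + Σ(xᵢ−μ)²/2).
Posterior: Inv-Gamma(8.13 + 7/2, 13.79 + 124.062/2) = Inv-Gamma(11.63, 75.8210).
E[σ²|data] = β/(α−1) = 75.8210/10.63 = 7.1327.

7.1327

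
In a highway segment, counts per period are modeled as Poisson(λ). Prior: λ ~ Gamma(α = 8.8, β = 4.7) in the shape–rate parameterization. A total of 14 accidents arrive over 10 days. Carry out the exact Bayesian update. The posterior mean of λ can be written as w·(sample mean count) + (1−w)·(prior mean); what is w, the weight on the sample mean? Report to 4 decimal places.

0.6803

With a Gamma(shape α, rate β) prior, the Poisson likelihood is conjugate: the posterior is Gamma(α + ΣXᵢ, β + n).
Posterior mean = (α₀+S)/(β₀+n) = [n/(β₀+n)]·(S/n) + [β₀/(β₀+n)]·(α₀/β₀), so only n and β₀ enter the weight.
Weight on data w = n/(β₀+n) = 10/(4.7+10) = 10/14.7 = 0.6803.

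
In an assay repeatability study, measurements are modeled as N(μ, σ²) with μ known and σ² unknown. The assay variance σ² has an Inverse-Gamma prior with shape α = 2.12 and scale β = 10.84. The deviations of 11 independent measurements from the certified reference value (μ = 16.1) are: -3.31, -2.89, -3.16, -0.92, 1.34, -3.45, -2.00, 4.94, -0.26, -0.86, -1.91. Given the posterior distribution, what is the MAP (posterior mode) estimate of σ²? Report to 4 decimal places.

5.7063

With known mean μ and an Inverse-Gamma(α, β) prior on σ², the Normal likelihood is conjugate: posterior is Inv-Gamma(α + n/2, β + Σ(xᵢ−μ)²/2).
Σ(xᵢ−μ)² = (-3.31)² + (-2.89)² + (-3.16)² + (-0.92)² + (1.34)² + (-3.45)² + (-2.00)² + (4.94)² + (-0.26)² + (-0.86)² + (-1.91)² = 76.6972.
Posterior: Inv-Gamma(2.12 + 11/2, 10.84 + 76.6972/2) = Inv-Gamma(7.62, 49.18860).
Mode = β/(α+1) = 49.18860/8.62 = 5.7063.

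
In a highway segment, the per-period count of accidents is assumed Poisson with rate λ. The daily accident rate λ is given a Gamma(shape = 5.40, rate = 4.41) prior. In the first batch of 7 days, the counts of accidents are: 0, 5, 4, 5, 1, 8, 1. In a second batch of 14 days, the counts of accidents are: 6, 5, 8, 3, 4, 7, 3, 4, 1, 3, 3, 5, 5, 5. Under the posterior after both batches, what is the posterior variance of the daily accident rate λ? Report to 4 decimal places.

0.1416

With a Gamma(shape α, rate β) prior, the Poisson likelihood is conjugate: the posterior is Gamma(α + ΣXᵢ, β + n).
Batch 1: sum of counts S = 24 over n = 7 days.
After batch 1: Gamma(α+S, β+n) = Gamma(5.40+24, 4.41+7) = Gamma(29.40, 11.41).
Batch 2: sum of counts S = 62 over n = 14 days.
After batch 2: Gamma(α+S, β+n) = Gamma(29.40+62, 11.41+14) = Gamma(91.40, 25.41).
Var = α/β² = 91.40/25.41² = 0.1416.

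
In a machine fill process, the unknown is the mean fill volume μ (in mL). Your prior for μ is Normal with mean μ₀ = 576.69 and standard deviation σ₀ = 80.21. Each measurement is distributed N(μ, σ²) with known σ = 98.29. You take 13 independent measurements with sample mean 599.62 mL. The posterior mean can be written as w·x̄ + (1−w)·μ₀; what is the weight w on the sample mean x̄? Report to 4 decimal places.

0.8965

For Normal data with known variance σ², a Normal(μ₀, σ₀²) prior on μ is conjugate. Posterior precision = 1/σ₀² + n/σ²; posterior mean is the precision-weighted average of μ₀ and x̄.
σ₀² = 80.21² = 6433.6441, σ² = 98.29² = 9660.9241. Prior precision 1/σ₀² = 1/6433.6441; data precision n/σ² = 13/9660.9241.
w = (n/σ²)/(1/σ₀² + n/σ²) = n·σ₀²/(σ² + n·σ₀²) = 13·6433.6441/(9660.9241 + 13·6433.6441) = 83637.3733/93298.2974 = 0.8965.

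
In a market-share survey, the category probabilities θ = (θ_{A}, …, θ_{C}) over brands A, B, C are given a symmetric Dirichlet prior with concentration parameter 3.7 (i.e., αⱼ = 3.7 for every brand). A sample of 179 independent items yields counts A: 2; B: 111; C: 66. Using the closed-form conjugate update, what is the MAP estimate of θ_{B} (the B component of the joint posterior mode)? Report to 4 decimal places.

The Dirichlet prior is conjugate to the Multinomial likelihood: each posterior αⱼ = prior αⱼ + observed count nⱼ.
Posterior concentration: (5.7, 114.7, 69.7), total = 190.1.
Joint mode component: (α_{B}−1)/(Σα−K) = 113.7/187.1 = 0.6077.

0.6077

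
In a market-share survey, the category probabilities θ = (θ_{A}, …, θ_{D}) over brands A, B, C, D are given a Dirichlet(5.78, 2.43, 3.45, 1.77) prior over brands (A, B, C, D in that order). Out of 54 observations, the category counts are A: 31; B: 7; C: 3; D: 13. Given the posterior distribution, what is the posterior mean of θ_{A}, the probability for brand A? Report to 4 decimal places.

The Dirichlet prior is conjugate to the Multinomial likelihood: each posterior αⱼ = prior αⱼ + observed count nⱼ.
Posterior concentration: (36.78, 9.43, 6.45, 14.77), total = 67.43.
E[θ_{A}|data] = α_{A}/Σα = 36.78/67.43 = 0.5455.

0.5455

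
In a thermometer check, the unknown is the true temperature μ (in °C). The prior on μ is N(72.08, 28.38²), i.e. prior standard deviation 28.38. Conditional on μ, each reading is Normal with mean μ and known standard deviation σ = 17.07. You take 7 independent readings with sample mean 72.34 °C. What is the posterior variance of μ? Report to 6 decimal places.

For Normal data with known variance σ², a Normal(μ₀, σ₀²) prior on μ is conjugate. Posterior precision = 1/σ₀² + n/σ²; posterior mean is the precision-weighted average of μ₀ and x̄.
σ₀² = 28.38² = 805.4244, σ² = 17.07² = 291.3849; σ² + n·σ₀² = 291.3849 + 7·805.4244 = 5929.3557.
Posterior precision = 1/σ₀² + n/σ² = 1/805.4244 + 7/291.3849 = (σ² + n·σ₀²)/(σ₀²σ²) = 5929.3557/(805.4244·291.3849); posterior variance σₙ² = σ₀²σ²/(σ² + n·σ₀²) = 805.4244·291.3849/5929.3557 = 39.580777.

39.580777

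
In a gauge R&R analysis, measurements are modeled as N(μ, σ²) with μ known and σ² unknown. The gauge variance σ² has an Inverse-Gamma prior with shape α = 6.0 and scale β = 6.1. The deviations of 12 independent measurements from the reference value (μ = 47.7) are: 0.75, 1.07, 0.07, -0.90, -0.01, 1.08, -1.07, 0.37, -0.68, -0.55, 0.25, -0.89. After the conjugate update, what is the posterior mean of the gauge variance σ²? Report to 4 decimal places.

With known mean μ and an Inverse-Gamma(α, β) prior on σ², the Normal likelihood is conjugate: posterior is Inv-Gamma(α + n/2, β + Σ(xᵢ−μ)²/2).
Σ(xᵢ−μ)² = (0.75)² + (1.07)² + (0.07)² + (-0.90)² + (-0.01)² + (1.08)² + (-1.07)² + (0.37)² + (-0.68)² + (-0.55)² + (0.25)² + (-0.89)² = 6.5901.
Posterior: Inv-Gamma(6.0 + 12/2, 6.1 + 6.5901/2) = Inv-Gamma(12.00, 9.39505).
E[σ²|data] = β/(α−1) = 9.39505/11.00 = 0.8541.

0.8541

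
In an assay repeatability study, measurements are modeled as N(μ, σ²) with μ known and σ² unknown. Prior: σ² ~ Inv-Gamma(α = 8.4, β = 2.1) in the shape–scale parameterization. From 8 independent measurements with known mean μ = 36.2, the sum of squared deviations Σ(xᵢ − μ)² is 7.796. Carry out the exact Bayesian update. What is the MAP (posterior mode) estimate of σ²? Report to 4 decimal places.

With known mean μ and an Inverse-Gamma(α, β) prior on σ², the Normal likelihood is conjugate: posterior is Inv-Gamma(α + n/2, β + Σ(xᵢ−μ)²/2).
Posterior: Inv-Gamma(8.4 + 8/2, 2.1 + 7.796/2) = Inv-Gamma(12.40, 5.9980).
Mode = β/(α+1) = 5.9980/13.40 = 0.4476.

0.4476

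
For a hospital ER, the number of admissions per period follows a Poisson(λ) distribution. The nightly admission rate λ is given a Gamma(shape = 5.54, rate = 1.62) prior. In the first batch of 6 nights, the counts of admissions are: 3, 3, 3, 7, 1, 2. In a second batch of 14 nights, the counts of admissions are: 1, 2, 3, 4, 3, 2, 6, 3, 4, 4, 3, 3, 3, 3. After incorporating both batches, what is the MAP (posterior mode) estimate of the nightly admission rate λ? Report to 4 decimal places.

3.1240

With a Gamma(shape α, rate β) prior, the Poisson likelihood is conjugate: the posterior is Gamma(α + ΣXᵢ, β + n).
Batch 1: sum of counts S = 19 over n = 6 nights.
After batch 1: Gamma(α+S, β+n) = Gamma(5.54+19, 1.62+6) = Gamma(24.54, 7.62).
Batch 2: sum of counts S = 44 over n = 14 nights.
After batch 2: Gamma(α+S, β+n) = Gamma(24.54+44, 7.62+14) = Gamma(68.54, 21.62).
Mode of Gamma(α,β) for α≥1 is (α−1)/β = 67.54/21.62 = 3.1240.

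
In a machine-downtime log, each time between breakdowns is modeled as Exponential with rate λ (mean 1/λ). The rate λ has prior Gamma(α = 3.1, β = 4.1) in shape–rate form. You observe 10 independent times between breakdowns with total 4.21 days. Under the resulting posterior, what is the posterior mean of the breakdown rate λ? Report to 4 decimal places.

With a Gamma(shape α, rate β) prior on the exponential rate λ, the posterior after n observations with total T = Σxᵢ is Gamma(α+n, β+T).
Posterior: Gamma(3.1+10, 4.1+4.21) = Gamma(13.1, 8.31).
Posterior mean of λ = α/β = 13.1/8.31 = 1.5764.

1.5764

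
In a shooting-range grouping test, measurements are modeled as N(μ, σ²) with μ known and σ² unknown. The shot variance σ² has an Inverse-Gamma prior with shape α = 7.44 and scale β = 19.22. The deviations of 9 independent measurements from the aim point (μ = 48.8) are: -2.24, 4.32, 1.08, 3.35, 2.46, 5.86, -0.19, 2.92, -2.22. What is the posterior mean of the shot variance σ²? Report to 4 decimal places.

With known mean μ and an Inverse-Gamma(α, β) prior on σ², the Normal likelihood is conjugate: posterior is Inv-Gamma(α + n/2, β + Σ(xᵢ−μ)²/2).
Σ(xᵢ−μ)² = (-2.24)² + (4.32)² + (1.08)² + (3.35)² + (2.46)² + (5.86)² + (-0.19)² + (2.92)² + (-2.22)² = 89.9510.
Posterior: Inv-Gamma(7.44 + 9/2, 19.22 + 89.9510/2) = Inv-Gamma(11.94, 64.19550).
E[σ²|data] = β/(α−1) = 64.19550/10.94 = 5.8680.

5.8680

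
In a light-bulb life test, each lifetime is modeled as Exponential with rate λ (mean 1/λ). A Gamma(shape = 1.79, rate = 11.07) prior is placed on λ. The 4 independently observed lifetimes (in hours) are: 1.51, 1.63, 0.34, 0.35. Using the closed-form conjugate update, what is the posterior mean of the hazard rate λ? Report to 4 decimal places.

With a Gamma(shape α, rate β) prior on the exponential rate λ, the posterior after n observations with total T = Σxᵢ is Gamma(α+n, β+T).
Sum of observations T = 3.83 hours; n = 4.
Posterior: Gamma(1.79+4, 11.07+3.83) = Gamma(5.79, 14.90).
Posterior mean of λ = α/β = 5.79/14.90 = 0.3886.

0.3886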